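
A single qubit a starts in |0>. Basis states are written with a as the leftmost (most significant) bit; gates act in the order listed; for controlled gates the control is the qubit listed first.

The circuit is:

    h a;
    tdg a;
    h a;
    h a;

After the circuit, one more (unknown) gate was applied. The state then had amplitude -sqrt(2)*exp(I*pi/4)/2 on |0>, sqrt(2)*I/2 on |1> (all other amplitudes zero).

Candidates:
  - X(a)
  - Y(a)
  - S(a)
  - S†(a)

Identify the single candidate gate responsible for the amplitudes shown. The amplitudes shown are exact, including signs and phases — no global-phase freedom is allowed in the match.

The applied gate was Y(a). Key observation: gates 3-4 undo each other exactly, leaving only the rest of the circuit to track.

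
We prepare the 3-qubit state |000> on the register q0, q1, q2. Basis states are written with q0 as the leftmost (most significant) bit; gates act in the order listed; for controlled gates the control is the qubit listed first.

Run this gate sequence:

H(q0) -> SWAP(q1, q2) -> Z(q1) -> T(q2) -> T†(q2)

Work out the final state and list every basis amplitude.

The final amplitudes are sqrt(2)/2 on |000>, sqrt(2)/2 on |100>, and 0 on every other basis state.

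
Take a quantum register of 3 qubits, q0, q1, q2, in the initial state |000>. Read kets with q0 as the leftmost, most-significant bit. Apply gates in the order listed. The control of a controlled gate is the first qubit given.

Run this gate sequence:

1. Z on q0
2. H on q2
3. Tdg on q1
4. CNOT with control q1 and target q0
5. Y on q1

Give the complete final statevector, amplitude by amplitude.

The resulting statevector has amplitude sqrt(2)*I/2 on |010>, sqrt(2)*I/2 on |011>, and 0 on every other basis state.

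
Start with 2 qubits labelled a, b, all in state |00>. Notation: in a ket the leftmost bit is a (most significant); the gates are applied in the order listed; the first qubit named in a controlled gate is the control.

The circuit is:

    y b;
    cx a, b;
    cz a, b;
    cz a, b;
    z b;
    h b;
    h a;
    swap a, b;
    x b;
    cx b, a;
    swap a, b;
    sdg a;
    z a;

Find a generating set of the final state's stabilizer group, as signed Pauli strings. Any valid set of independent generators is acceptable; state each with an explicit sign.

The final state is stabilized by the group generated by -YI, -IX; other independent generating sets are equally valid.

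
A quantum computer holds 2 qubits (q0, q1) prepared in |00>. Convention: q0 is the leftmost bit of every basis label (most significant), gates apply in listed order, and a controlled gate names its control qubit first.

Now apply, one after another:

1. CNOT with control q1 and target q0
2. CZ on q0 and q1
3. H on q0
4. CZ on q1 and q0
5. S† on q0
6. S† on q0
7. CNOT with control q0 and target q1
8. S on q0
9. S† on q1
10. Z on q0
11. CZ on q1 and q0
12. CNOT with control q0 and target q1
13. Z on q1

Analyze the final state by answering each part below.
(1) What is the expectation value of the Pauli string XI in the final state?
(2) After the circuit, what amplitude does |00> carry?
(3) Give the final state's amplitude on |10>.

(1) In the final state, XI has expectation -1.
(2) The amplitude on |00> is sqrt(2)/2.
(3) |10> carries amplitude -sqrt(2)/2 in the final state.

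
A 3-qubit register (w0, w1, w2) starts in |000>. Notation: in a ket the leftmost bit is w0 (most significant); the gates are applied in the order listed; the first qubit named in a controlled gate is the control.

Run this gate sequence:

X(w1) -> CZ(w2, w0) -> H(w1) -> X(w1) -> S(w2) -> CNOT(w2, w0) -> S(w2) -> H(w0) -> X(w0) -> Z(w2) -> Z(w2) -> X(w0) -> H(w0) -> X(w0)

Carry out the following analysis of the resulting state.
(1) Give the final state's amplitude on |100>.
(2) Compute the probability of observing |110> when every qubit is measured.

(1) |100> carries amplitude -sqrt(2)/2 in the final state.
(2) A full measurement returns |110> with probability 1/2.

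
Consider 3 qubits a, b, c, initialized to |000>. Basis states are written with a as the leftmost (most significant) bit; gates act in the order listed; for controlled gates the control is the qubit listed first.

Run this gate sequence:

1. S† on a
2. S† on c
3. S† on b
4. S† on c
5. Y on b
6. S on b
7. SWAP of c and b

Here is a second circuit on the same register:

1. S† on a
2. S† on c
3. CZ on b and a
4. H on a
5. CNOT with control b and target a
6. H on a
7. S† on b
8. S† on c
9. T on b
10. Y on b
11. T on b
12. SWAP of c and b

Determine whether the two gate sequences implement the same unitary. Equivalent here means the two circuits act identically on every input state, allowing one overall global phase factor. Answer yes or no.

No — the two circuits implement different unitaries, even allowing a global phase.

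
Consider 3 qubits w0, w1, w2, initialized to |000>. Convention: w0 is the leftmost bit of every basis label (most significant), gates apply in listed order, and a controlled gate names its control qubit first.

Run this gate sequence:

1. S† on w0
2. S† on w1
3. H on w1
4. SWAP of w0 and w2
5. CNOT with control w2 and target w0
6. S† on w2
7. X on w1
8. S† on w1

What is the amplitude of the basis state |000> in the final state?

The final state's coefficient on |000> equals sqrt(2)/2.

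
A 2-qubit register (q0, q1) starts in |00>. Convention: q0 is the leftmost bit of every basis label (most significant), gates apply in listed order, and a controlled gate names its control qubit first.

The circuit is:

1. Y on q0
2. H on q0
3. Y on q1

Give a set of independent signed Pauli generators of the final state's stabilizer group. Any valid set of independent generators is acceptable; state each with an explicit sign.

The stabilizer group can be generated by -XI, -IZ, among other valid generating sets.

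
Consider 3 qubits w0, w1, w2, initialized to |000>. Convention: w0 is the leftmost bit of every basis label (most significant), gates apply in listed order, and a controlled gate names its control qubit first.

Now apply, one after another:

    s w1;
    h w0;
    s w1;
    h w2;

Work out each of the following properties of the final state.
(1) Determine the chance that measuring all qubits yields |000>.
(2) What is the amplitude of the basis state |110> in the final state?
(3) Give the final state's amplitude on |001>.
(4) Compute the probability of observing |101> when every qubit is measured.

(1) A full measurement returns |000> with probability 1/4.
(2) |110> carries amplitude 0 in the final state.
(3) The final state's coefficient on |001> equals 1/2.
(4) A full measurement returns |101> with probability 1/4.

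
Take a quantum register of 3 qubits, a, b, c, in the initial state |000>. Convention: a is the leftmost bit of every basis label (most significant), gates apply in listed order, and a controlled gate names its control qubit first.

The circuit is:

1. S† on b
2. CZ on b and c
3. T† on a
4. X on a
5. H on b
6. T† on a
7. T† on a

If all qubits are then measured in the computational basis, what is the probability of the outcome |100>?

The probability of measuring |100> is 1/2.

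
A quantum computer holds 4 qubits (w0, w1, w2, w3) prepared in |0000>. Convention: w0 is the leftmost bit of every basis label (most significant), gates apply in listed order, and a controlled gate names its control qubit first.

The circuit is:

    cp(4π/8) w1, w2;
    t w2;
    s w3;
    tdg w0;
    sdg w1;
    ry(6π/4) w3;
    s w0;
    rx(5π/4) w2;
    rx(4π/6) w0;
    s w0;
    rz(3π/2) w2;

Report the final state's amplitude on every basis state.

The resulting statevector has amplitude -sqrt(4 - 2*sqrt(2))*exp(I*pi/4)/8 on |0000>, sqrt(4 - 2*sqrt(2))*exp(I*pi/4)/8 on |0001>, -sqrt(2*sqrt(2) + 4)*exp(I*pi/4)/8 on |0010>, sqrt(2*sqrt(2) + 4)*exp(I*pi/4)/8 on |0011>, 0 on |0100>, 0 on |0101>, 0 on |0110>, 0 on |0111>, -sqrt(12 - 6*sqrt(2))*exp(I*pi/4)/8 on |1000>, sqrt(12 - 6*sqrt(2))*exp(I*pi/4)/8 on |1001>, -sqrt(6*sqrt(2) + 12)*exp(I*pi/4)/8 on |1010>, sqrt(6*sqrt(2) + 12)*exp(I*pi/4)/8 on |1011>, 0 on |1100>, 0 on |1101>, 0 on |1110>, 0 on |1111>.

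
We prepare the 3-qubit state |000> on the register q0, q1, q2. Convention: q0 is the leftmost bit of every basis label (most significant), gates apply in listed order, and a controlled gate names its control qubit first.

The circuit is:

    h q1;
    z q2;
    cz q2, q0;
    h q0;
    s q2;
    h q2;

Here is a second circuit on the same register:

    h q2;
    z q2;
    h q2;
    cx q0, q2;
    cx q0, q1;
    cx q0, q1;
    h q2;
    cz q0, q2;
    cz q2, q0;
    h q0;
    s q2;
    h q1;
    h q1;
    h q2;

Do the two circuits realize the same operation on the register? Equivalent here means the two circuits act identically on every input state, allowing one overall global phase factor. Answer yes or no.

No: there is an input state on which the two circuits produce genuinely different outputs (not merely differing by a phase).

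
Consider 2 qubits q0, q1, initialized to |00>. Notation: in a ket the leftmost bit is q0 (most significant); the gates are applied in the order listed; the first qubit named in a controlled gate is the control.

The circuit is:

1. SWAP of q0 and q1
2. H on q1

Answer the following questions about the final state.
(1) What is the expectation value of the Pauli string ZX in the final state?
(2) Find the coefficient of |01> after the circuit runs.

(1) The expectation value of ZX is 1.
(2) The final state's coefficient on |01> equals sqrt(2)/2.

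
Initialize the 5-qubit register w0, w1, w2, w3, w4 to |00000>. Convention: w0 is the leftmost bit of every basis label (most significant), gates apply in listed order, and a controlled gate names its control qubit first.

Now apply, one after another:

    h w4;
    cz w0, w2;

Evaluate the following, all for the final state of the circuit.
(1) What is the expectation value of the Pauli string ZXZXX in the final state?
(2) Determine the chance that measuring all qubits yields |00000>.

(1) The observable ZXZXX averages to 0.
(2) The probability of measuring |00000> is 1/2.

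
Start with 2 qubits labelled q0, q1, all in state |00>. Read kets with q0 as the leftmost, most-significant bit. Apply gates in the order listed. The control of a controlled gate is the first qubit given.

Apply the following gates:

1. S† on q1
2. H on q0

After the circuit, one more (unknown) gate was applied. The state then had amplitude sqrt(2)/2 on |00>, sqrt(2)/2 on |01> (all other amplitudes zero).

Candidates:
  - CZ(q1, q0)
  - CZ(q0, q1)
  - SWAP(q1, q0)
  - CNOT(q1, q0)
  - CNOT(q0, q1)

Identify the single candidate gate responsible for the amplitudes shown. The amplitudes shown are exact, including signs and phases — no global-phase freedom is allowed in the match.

It was SWAP(q1, q0) that produced the state shown.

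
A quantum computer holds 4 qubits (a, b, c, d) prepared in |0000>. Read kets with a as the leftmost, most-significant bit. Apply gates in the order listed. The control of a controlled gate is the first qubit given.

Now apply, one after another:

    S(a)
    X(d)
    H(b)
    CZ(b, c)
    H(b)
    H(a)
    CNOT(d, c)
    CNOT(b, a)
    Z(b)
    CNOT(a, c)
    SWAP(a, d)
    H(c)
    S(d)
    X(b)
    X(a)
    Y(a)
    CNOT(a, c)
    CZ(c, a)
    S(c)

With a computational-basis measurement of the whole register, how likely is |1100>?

A full measurement returns |1100> with probability 1/4.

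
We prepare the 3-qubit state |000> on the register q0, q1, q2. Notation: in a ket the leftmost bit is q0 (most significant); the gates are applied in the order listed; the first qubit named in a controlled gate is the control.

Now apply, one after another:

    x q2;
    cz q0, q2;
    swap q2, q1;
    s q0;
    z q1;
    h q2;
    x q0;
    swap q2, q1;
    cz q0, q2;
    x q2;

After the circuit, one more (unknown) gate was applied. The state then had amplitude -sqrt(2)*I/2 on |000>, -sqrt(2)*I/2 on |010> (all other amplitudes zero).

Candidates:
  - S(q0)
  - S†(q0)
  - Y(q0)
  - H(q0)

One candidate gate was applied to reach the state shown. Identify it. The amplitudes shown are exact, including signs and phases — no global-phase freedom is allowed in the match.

The applied gate was Y(q0).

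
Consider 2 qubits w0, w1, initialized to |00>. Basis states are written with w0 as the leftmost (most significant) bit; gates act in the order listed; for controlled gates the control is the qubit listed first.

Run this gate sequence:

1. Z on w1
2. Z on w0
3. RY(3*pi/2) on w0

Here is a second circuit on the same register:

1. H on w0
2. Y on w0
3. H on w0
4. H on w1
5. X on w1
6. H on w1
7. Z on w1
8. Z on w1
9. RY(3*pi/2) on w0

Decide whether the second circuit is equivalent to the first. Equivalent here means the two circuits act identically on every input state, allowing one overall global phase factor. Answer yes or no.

No, they are not equivalent — no single phase factor reconciles the two unitaries.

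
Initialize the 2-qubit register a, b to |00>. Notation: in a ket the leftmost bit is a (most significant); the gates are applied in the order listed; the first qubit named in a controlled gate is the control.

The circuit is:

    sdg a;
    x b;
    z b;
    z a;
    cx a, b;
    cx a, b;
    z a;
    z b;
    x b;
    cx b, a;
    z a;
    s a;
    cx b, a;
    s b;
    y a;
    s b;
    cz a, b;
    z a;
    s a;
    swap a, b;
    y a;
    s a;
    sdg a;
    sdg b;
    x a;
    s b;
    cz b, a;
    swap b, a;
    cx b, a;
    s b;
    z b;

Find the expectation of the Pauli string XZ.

The observable XZ averages to 0. Key observation: gates 2-9 undo each other exactly, leaving only the rest of the circuit to track.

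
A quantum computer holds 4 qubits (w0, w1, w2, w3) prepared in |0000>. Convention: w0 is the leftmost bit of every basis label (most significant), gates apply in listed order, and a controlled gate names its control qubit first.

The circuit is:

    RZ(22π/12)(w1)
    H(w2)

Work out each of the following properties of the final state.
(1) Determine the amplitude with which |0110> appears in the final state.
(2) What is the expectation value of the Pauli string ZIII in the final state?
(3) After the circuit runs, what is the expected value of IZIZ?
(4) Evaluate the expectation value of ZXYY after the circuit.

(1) |0110> carries amplitude 0 in the final state.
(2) The observable ZIII averages to 1.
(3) In the final state, IZIZ has expectation 1.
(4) The expectation value of ZXYY is 0.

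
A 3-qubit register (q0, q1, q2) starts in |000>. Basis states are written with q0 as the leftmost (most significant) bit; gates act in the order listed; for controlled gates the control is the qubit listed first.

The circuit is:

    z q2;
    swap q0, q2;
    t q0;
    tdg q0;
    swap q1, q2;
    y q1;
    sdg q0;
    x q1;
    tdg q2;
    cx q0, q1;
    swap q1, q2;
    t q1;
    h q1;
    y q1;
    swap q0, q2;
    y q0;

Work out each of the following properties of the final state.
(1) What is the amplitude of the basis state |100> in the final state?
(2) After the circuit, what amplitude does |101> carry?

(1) The amplitude on |100> is sqrt(2)*I/2.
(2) |101> carries amplitude 0 in the final state.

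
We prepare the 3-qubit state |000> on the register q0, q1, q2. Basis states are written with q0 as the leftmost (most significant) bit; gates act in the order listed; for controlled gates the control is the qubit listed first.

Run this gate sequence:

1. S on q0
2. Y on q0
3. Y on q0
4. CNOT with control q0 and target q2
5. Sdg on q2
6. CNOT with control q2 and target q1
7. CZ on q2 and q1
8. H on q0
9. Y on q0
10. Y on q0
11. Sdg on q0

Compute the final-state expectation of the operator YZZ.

The expectation value of YZZ is -1.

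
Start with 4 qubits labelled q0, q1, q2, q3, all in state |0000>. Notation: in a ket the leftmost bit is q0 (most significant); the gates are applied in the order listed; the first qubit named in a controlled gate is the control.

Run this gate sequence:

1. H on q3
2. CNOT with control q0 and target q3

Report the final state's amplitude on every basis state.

After the circuit, the state carries amplitude sqrt(2)/2 on |0000>, sqrt(2)/2 on |0001>, and 0 on every other basis state.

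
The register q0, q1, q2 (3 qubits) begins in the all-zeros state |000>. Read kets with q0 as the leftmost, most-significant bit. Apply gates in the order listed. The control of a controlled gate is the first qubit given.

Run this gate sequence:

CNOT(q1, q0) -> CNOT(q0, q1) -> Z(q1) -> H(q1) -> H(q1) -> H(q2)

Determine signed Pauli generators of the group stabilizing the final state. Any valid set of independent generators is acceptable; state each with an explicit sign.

The final state is stabilized by the group generated by +IIX, +ZII, +IZI; other independent generating sets are equally valid. Key observation: the block from step 4 through step 5 cancels to the identity and can be dropped.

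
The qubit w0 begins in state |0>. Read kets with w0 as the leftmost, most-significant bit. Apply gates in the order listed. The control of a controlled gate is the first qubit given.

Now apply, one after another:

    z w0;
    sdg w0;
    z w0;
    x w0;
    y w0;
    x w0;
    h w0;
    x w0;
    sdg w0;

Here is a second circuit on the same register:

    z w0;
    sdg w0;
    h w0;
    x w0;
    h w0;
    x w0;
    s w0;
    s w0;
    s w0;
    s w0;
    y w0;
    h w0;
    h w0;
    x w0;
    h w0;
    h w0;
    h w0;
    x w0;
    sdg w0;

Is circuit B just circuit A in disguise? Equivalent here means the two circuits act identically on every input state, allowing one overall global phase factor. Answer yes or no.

Yes — the two circuits implement the same unitary up to a global phase.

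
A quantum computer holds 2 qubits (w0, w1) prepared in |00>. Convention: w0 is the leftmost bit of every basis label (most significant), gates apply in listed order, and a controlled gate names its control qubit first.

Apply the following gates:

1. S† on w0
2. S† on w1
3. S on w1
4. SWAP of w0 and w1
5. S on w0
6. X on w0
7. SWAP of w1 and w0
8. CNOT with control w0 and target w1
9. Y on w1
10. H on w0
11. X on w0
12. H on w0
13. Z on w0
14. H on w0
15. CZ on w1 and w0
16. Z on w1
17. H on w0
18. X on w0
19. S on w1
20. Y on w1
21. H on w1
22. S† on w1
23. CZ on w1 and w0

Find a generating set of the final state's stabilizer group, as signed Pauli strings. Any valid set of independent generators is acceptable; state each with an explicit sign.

The stabilizer group can be generated by -IY, -ZI, among other valid generating sets. Key observation: gates 10-13 undo each other exactly, leaving only the rest of the circuit to track.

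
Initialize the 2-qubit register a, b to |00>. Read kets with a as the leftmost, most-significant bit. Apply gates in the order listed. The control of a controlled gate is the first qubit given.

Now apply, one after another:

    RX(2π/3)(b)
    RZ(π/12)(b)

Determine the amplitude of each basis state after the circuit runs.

The resulting statevector has amplitude -exp(23*I*pi/24)/2 on |00>, -sqrt(3)*exp(13*I*pi/24)/2 on |01>, 0 on |10>, 0 on |11>.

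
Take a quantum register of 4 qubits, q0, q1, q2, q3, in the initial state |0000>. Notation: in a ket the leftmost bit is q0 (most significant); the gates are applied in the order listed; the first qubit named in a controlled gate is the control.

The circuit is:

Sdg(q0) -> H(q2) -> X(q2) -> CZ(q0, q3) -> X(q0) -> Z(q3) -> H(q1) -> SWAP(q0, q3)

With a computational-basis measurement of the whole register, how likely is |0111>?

The probability of measuring |0111> is 1/4.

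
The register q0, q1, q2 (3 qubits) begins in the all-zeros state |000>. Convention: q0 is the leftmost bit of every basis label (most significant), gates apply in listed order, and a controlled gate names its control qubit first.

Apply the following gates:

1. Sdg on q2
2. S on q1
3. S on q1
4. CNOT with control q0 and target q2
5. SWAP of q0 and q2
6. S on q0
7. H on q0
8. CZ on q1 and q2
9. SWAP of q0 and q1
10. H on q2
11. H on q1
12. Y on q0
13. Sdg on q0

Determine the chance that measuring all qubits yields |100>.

Outcome |100> occurs with probability 1/2.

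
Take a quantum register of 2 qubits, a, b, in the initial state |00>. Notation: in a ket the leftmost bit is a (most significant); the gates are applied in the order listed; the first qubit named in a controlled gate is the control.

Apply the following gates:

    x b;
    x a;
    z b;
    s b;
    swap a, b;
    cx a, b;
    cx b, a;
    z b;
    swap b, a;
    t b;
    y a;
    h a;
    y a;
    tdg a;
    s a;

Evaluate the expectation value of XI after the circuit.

The expectation value of XI is sqrt(2)/2.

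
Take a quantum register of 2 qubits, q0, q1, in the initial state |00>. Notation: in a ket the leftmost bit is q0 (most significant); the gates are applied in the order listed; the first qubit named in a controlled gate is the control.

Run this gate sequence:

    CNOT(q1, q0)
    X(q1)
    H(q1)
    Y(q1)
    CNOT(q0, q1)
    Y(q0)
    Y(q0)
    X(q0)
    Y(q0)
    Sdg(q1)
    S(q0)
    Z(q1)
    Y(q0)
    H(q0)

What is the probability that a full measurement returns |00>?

The probability of measuring |00> is 1/4.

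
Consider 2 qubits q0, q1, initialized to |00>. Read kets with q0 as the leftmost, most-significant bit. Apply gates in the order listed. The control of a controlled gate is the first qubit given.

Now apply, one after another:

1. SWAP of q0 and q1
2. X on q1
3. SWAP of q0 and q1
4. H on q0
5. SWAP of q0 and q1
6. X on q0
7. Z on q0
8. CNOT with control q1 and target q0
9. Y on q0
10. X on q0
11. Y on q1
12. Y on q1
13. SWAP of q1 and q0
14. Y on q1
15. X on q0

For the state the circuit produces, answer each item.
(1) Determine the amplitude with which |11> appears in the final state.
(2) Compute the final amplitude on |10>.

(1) The final state's coefficient on |11> equals 0.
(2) |10> carries amplitude sqrt(2)/2 in the final state.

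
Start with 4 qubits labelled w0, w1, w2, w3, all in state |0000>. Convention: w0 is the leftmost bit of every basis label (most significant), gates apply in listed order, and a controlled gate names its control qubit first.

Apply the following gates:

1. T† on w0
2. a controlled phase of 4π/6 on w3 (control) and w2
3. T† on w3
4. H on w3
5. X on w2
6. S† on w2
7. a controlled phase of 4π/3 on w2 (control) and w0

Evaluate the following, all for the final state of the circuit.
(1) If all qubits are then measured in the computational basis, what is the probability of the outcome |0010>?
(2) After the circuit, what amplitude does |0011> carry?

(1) Outcome |0010> occurs with probability 1/2.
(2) The amplitude on |0011> is -sqrt(2)*I/2.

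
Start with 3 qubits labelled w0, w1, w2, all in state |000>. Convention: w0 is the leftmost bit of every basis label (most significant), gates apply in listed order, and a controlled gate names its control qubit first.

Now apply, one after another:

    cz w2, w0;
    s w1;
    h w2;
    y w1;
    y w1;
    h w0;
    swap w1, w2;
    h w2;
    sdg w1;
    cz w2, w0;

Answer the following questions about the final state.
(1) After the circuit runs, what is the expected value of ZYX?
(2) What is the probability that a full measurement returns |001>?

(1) In the final state, ZYX has expectation -1.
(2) Outcome |001> occurs with probability 1/8.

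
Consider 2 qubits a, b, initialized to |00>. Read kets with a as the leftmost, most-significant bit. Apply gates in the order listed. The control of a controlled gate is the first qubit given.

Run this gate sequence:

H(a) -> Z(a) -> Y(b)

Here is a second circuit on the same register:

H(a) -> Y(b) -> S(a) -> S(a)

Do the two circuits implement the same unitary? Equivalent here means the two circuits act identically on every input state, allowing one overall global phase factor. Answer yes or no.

Yes, they are equivalent — the unitaries differ by at most a global phase.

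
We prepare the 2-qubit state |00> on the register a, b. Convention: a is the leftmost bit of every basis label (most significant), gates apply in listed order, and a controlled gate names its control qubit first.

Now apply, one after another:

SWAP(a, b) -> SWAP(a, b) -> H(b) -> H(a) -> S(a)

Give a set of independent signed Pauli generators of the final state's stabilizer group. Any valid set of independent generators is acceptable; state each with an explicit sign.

One valid set of independent stabilizer generators is +YI, +IX (any independent generating set of the same group is equally correct).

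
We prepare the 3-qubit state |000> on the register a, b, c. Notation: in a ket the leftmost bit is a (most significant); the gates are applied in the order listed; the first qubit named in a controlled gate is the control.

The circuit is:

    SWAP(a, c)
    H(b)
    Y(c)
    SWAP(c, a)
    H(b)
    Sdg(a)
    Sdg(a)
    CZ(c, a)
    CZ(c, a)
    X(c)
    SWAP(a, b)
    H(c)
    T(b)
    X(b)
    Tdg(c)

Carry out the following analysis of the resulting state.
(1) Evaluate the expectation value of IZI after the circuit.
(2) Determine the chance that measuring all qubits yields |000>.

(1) In the final state, IZI has expectation 1.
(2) Outcome |000> occurs with probability 1/2.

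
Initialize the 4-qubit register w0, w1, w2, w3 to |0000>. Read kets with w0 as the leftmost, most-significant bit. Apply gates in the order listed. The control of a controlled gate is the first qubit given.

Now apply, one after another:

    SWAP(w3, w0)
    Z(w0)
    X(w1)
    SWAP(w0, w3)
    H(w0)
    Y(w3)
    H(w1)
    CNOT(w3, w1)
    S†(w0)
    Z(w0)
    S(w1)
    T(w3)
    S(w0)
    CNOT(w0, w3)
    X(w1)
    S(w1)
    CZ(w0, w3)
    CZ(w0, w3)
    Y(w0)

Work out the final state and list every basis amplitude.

After the circuit, the state carries amplitude -exp(3*I*pi/4)/2 on |0000>, exp(3*I*pi/4)/2 on |0100>, -exp(3*I*pi/4)/2 on |1001>, exp(3*I*pi/4)/2 on |1101>, and 0 on every other basis state.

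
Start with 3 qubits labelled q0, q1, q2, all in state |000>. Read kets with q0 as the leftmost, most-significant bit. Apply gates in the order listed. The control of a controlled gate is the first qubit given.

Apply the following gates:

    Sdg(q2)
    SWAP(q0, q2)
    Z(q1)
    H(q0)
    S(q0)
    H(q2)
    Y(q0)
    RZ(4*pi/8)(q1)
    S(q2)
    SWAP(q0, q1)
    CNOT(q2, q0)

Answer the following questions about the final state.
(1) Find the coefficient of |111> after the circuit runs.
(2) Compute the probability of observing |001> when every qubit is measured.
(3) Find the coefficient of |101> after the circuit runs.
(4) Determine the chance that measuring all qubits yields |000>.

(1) The amplitude on |111> is exp(3*I*pi/4)/2.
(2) Outcome |001> occurs with probability 0.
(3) The final state's coefficient on |101> equals exp(I*pi/4)/2.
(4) The probability of measuring |000> is 1/4.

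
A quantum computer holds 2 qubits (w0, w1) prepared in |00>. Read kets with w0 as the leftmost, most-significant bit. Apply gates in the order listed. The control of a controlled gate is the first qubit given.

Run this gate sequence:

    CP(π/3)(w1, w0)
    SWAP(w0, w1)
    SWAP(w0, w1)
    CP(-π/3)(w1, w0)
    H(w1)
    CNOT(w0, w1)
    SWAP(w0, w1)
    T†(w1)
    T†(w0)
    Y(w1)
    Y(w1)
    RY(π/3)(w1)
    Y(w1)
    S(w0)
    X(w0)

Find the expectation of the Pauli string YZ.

In the final state, YZ has expectation sqrt(2)/4. Key observation: gates 1-4 undo each other exactly, leaving only the rest of the circuit to track.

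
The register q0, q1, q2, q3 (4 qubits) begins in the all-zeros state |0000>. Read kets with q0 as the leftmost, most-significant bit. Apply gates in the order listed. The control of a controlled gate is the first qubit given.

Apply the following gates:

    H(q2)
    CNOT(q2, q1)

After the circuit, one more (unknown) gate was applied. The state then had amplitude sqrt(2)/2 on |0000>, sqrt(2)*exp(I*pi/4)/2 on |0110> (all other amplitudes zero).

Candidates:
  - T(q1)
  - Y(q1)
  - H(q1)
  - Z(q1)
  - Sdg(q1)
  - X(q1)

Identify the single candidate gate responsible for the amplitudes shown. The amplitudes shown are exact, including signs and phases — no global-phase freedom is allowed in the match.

The applied gate was T(q1).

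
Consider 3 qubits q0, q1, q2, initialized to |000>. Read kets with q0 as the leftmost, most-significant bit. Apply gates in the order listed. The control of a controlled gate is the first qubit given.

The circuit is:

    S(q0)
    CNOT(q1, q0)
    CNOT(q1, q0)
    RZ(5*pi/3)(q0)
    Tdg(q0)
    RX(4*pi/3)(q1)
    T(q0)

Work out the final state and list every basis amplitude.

After the circuit, the state carries amplitude exp(I*pi/6)/2 on |000>, sqrt(3)*exp(2*I*pi/3)/2 on |010>, and 0 on every other basis state. Key observation: steps 2-3 multiply out to the identity, so the circuit reduces to the remaining gates.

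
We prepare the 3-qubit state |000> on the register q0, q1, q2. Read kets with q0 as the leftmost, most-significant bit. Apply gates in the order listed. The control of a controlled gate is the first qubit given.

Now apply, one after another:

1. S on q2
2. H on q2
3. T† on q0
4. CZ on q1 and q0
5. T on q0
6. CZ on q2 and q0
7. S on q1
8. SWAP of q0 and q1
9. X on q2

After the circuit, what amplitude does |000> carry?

The final state's coefficient on |000> equals sqrt(2)/2.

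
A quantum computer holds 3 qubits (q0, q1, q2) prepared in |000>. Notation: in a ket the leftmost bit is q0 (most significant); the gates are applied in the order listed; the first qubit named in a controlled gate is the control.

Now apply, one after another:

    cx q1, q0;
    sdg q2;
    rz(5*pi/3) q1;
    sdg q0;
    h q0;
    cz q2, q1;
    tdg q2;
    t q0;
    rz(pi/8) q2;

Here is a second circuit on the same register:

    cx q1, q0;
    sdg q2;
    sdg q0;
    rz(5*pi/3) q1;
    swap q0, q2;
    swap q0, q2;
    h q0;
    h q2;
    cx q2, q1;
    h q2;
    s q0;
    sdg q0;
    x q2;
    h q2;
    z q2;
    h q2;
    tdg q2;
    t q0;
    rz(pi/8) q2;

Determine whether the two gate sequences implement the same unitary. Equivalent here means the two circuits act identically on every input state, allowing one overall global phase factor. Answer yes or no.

No, they are not equivalent — no single phase factor reconciles the two unitaries.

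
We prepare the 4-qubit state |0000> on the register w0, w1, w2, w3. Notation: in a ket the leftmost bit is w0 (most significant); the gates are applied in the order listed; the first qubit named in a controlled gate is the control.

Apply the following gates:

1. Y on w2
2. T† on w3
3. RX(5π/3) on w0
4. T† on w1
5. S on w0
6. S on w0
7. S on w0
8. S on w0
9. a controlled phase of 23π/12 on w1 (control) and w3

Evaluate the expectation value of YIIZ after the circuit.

The observable YIIZ averages to sqrt(3)/2. Key observation: the block from step 5 through step 8 cancels to the identity and can be dropped.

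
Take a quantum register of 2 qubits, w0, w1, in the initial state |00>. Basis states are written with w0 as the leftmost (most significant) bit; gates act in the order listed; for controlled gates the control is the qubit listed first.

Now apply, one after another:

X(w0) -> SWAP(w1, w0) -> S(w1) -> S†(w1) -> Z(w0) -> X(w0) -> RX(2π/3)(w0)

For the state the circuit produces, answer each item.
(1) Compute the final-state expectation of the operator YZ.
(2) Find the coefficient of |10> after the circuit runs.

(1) The expectation value of YZ is -sqrt(3)/2. Key observation: gates 3-4 undo each other exactly, leaving only the rest of the circuit to track.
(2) The amplitude on |10> is 0.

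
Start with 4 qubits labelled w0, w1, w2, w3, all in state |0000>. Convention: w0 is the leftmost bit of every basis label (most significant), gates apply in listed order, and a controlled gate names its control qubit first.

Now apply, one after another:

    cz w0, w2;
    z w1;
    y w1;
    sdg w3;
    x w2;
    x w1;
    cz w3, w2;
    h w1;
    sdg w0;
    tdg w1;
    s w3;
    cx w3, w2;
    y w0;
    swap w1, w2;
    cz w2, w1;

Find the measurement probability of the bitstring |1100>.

Outcome |1100> occurs with probability 1/2.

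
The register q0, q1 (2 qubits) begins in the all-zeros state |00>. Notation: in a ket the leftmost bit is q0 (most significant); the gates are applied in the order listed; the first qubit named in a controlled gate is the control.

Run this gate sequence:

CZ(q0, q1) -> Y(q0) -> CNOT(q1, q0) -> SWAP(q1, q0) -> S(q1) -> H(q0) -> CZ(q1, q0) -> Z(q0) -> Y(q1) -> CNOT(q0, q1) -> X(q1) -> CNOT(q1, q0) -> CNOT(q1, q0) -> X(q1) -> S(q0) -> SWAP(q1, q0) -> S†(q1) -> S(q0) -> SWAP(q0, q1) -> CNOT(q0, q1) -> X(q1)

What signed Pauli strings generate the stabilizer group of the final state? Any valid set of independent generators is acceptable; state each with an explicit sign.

The stabilizer group can be generated by +YI, -IZ, among other valid generating sets.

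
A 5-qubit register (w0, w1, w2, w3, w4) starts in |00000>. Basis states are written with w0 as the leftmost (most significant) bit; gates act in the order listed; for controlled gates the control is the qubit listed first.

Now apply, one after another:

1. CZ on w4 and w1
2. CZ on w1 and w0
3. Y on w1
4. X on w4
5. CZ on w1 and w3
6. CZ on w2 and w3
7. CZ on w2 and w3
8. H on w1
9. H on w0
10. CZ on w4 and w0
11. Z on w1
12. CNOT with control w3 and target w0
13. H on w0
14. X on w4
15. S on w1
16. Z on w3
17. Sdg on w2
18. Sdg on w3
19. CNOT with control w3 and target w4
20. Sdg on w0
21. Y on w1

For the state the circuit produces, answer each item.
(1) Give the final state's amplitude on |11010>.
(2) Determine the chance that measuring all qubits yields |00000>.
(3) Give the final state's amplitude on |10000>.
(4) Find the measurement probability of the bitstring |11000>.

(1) |11010> carries amplitude 0 in the final state.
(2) Outcome |00000> occurs with probability 0.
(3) The amplitude on |10000> is sqrt(2)/2.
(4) The probability of measuring |11000> is 1/2.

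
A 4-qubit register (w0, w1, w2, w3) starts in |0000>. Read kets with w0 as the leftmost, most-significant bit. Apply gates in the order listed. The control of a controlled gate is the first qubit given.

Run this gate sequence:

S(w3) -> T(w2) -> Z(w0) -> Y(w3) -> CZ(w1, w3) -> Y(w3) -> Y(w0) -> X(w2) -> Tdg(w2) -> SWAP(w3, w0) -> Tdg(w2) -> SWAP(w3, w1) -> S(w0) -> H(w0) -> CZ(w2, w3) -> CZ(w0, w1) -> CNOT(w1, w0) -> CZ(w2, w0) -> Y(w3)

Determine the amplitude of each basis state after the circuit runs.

The resulting statevector has amplitude -sqrt(2)*I/2 on |0111>, -sqrt(2)*I/2 on |1111>, and 0 on every other basis state.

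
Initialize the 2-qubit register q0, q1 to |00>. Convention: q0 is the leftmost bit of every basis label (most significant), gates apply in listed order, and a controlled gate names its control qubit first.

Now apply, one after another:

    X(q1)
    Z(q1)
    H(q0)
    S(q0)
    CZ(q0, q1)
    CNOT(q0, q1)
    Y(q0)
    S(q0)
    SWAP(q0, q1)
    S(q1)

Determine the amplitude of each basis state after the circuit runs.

After the circuit, the state carries amplitude sqrt(2)/2 on |00>, 0 on |01>, 0 on |10>, sqrt(2)*I/2 on |11>.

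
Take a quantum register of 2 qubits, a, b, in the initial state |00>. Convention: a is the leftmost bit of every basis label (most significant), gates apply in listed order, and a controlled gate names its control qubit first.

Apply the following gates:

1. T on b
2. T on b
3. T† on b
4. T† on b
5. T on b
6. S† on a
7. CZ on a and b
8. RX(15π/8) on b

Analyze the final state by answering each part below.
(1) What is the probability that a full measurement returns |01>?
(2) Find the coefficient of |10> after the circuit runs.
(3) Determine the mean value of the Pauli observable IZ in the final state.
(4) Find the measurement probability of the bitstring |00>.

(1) The probability of measuring |01> is sin(pi/16)**2.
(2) The final state's coefficient on |10> equals 0.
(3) The observable IZ averages to sqrt(sqrt(2) + 2)/2.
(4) The probability of measuring |00> is cos(pi/16)**2.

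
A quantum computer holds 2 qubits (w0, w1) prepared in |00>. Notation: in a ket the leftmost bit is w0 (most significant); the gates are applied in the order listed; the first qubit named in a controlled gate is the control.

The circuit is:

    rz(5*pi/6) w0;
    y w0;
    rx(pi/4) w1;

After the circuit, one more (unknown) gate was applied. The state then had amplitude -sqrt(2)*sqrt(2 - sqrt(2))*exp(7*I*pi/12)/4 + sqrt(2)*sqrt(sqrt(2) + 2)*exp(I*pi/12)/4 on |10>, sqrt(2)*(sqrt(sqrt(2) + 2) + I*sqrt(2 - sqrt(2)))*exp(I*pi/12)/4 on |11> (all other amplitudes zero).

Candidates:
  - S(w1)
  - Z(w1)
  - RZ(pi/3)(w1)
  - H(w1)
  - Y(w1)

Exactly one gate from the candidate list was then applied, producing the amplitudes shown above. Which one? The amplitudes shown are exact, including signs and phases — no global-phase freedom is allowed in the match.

The applied gate was H(w1).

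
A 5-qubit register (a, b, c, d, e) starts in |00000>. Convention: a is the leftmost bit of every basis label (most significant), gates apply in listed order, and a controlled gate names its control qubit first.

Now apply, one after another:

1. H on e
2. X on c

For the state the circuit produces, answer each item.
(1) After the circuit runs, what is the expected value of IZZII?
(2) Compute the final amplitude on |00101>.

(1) In the final state, IZZII has expectation -1.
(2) |00101> carries amplitude sqrt(2)/2 in the final state.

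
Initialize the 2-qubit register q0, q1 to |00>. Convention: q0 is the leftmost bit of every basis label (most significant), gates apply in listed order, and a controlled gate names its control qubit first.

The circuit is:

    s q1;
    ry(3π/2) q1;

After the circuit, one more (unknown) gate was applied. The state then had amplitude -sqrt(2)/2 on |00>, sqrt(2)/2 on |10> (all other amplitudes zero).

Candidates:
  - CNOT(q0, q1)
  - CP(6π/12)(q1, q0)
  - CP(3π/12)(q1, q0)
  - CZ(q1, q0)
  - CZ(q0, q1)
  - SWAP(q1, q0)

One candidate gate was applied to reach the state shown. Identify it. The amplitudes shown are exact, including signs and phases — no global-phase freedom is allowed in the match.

It was SWAP(q1, q0) that produced the state shown.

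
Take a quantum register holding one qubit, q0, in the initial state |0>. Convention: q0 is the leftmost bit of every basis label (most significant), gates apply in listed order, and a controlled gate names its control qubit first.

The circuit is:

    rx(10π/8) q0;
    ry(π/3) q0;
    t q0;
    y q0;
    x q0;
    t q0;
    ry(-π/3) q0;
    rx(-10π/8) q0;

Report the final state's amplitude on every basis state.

The final amplitudes are (1 - I)*(sqrt(2) + 4*I)/8 on |0>, (1 - I)*(2*sqrt(3) + sqrt(2)*I)/8 on |1>.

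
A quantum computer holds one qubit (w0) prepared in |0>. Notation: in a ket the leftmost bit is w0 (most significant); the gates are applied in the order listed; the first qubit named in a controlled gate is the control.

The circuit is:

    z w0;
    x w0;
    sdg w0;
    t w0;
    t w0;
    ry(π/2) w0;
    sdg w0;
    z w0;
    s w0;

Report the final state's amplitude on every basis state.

After the circuit, the state carries amplitude -sqrt(2)/2 on |0>, -sqrt(2)/2 on |1>.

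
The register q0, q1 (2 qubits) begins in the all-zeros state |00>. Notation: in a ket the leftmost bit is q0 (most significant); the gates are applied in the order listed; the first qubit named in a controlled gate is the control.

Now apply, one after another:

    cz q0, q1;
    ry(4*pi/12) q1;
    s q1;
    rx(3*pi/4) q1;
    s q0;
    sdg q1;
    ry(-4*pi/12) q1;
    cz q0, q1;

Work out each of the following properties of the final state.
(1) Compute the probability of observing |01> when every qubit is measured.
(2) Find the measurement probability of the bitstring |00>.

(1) Outcome |01> occurs with probability sqrt(2)/4 + 1/2.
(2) The probability of measuring |00> is 1/2 - sqrt(2)/4.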